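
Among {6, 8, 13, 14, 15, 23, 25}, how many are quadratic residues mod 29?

4

(6/29) = +1 → QR.
(8/29) = -1 → non-residue.
(13/29) = +1 → QR.
(14/29) = -1 → non-residue.
(15/29) = -1 → non-residue.
(23/29) = +1 → QR.
(25/29) = +1 → QR.
Total quadratic residues among the 7: 4.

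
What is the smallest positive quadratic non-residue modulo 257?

(2/257) = +1, so 2 is a residue.
(3/257) = −1, so 3 is the smallest positive non-residue mod 257.

3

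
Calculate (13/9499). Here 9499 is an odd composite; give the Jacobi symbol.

Reciprocity: 13 ≡ 1 and 9499 ≡ 3 (mod 4), so (13/9499) = +(9499/13).
Reduce top mod 13: now compute (9/13).
Reciprocity: 9 ≡ 1 and 13 ≡ 1 (mod 4), so (9/13) = +(13/9).
Reduce top mod 9: now compute (4/9).
Pull out 2^2: since 9 ≡ 1 (mod 8), (2/9) = +1, so (2/9)^2 = +1.
Reached (1/9) = 1. Collecting the sign flips along the way, the symbol is +1.

1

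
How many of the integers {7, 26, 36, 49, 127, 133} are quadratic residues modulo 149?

6

(7/149) = +1 → QR.
(26/149) = +1 → QR.
(36/149) = +1 → QR.
(49/149) = +1 → QR.
(127/149) = +1 → QR.
(133/149) = +1 → QR.
Total quadratic residues among the 6: 6.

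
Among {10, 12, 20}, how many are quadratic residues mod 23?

(10/23) = -1 → non-residue.
(12/23) = +1 → QR.
(20/23) = -1 → non-residue.
Total quadratic residues among the 3: 1.

1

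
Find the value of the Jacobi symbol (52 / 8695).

-1

Pull out 2^2: since 8695 ≡ 7 (mod 8), (2/8695) = +1, so (2/8695)^2 = +1.
Reciprocity: 13 ≡ 1 and 8695 ≡ 3 (mod 4), so (13/8695) = +(8695/13).
Reduce top mod 13: now compute (11/13).
Reciprocity: 11 ≡ 3 and 13 ≡ 1 (mod 4), so (11/13) = +(13/11).
Reduce top mod 11: now compute (2/11).
Pull out 2: since 11 ≡ 3 (mod 8), (2/11) = -1.
Reached (1/11) = 1. Collecting the sign flips along the way, the symbol is -1.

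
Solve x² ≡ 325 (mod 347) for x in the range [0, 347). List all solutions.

Since 347 ≡ 3 (mod 4), a square root of 325 is 325^((347+1)/4) = 325^87 mod 347.
Repeated squaring: 325^2≡137, 325^4≡31, 325^8≡267, 325^16≡154, 325^32≡120, 325^64≡173 (mod 347).
325^87 = 325^(64+16+4+2+1) ≡ 67 (mod 347).
Check: 67² = 4489 ≡ 325 (mod 347). The two roots are 67 and 280.

67, 280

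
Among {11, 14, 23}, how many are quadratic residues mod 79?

(11/79) = +1 → QR.
(14/79) = -1 → non-residue.
(23/79) = +1 → QR.
Total quadratic residues among the 3: 2.

2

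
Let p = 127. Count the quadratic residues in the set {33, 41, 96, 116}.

(33/127) = -1 → non-residue.
(41/127) = +1 → QR.
(96/127) = -1 → non-residue.
(116/127) = -1 → non-residue.
Total quadratic residues among the 4: 1.

1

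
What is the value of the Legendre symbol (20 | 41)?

1

Euler's criterion: (20/41) ≡ 20^20 (mod 41).
20^2 ≡ 31 (mod 41)
20^4 ≡ 18 (mod 41)
20^8 ≡ 37 (mod 41)
20^16 ≡ 16 (mod 41)
20^20 = 20^(16+4) ≡ 1 (mod 41).
Result is 1, so (20/41) = 1.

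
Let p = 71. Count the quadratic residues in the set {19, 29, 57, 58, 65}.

(19/71) = +1 → QR.
(29/71) = +1 → QR.
(57/71) = +1 → QR.
(58/71) = +1 → QR.
(65/71) = -1 → non-residue.
Total quadratic residues among the 5: 4.

4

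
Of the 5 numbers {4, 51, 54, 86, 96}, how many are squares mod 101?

(4/101) = +1 → QR.
(51/101) = -1 → non-residue.
(54/101) = +1 → QR.
(86/101) = -1 → non-residue.
(96/101) = +1 → QR.
Total quadratic residues among the 5: 3.

3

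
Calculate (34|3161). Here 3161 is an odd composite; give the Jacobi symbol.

1

Pull out 2: since 3161 ≡ 1 (mod 8), (2/3161) = +1.
Reciprocity: 17 ≡ 1 and 3161 ≡ 1 (mod 4), so (17/3161) = +(3161/17).
Reduce top mod 17: now compute (16/17).
Pull out 2^4: since 17 ≡ 1 (mod 8), (2/17) = +1, so (2/17)^4 = +1.
Reached (1/17) = 1. Collecting the sign flips along the way, the symbol is +1.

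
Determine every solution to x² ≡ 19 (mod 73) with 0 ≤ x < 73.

26, 47

73 ≡ 1 (mod 4), so we find a root by search.
Trying successive values, 26² = 676 ≡ 19 (mod 73). The other root is 73 − 26 = 47.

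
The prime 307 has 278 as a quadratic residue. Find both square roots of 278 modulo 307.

Since 307 ≡ 3 (mod 4), a square root of 278 is 278^((307+1)/4) = 278^77 mod 307.
Repeated squaring: 278^2≡227, 278^4≡260, 278^8≡60, 278^16≡223, 278^32≡302, 278^64≡25 (mod 307).
278^77 = 278^(64+8+4+1) ≡ 187 (mod 307).
Check: 187² = 34969 ≡ 278 (mod 307). The two roots are 120 and 187.

120, 187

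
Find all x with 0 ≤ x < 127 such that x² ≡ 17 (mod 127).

12, 115

Since 127 ≡ 3 (mod 4), a square root of 17 is 17^((127+1)/4) = 17^32 mod 127.
Repeated squaring: 17^2≡35, 17^4≡82, 17^8≡120, 17^16≡49, 17^32≡115 (mod 127).
17^32 = 17^(32) ≡ 115 (mod 127).
Check: 115² = 13225 ≡ 17 (mod 127). The two roots are 12 and 115.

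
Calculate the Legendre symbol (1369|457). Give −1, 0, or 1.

1

First reduce: 1369 ≡ 455 (mod 457).
Reciprocity: 455 ≡ 3 and 457 ≡ 1 (mod 4), so (455/457) = +(457/455).
Reduce top mod 455: now compute (2/455).
Pull out 2: since 455 ≡ 7 (mod 8), (2/455) = +1.
Reached (1/455) = 1. Collecting the sign flips along the way, the symbol is +1.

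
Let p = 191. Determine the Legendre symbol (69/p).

1

Reciprocity: 69 ≡ 1 and 191 ≡ 3 (mod 4), so (69/191) = +(191/69).
Reduce top mod 69: now compute (53/69).
Reciprocity: 53 ≡ 1 and 69 ≡ 1 (mod 4), so (53/69) = +(69/53).
Reduce top mod 53: now compute (16/53).
Pull out 2^4: since 53 ≡ 5 (mod 8), (2/53) = -1, so (2/53)^4 = +1.
Reached (1/53) = 1. Collecting the sign flips along the way, the symbol is +1.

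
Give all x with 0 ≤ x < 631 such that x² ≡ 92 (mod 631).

165, 466

Since 631 ≡ 3 (mod 4), a square root of 92 is 92^((631+1)/4) = 92^158 mod 631.
Repeated squaring: 92^2≡261, 92^4≡604, 92^8≡98, 92^16≡139, 92^32≡391, 92^64≡179, 92^128≡491 (mod 631).
92^158 = 92^(128+16+8+4+2) ≡ 165 (mod 631).
Check: 165² = 27225 ≡ 92 (mod 631). The two roots are 165 and 466.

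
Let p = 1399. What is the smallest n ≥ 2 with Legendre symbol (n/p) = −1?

3

(2/1399) = +1, so 2 is a residue.
(3/1399) = −1, so 3 is the smallest positive non-residue mod 1399.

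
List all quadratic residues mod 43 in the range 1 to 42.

1, 4, 6, 9, 10, 11, 13, 14, 15, 16, 17, 21, 23, 24, 25, 31, 35, 36, 38, 40, 41

Square k = 1,…,21 (k and 43−k give the same square):
1²=1, 2²=4, 3²=9, 4²=16, 5²=25, 6²=36, 7²≡6, 8²≡21, 9²≡38, 10²≡14, 11²≡35, 12²≡15, 13²≡40, 14²≡24, 15²≡10, 16²≡41, 17²≡31, 18²≡23, 19²≡17, 20²≡13, 21²≡11 (mod 43).
So the quadratic residues mod 43 are {1, 4, 6, 9, 10, 11, 13, 14, 15, 16, 17, 21, 23, 24, 25, 31, 35, 36, 38, 40, 41}.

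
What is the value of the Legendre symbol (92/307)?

-1

Pull out 2^2: since 307 ≡ 3 (mod 8), (2/307) = -1, so (2/307)^2 = +1.
Reciprocity: 23 ≡ 3 and 307 ≡ 3 (mod 4), so (23/307) = −(307/23).
Reduce top mod 23: now compute (8/23).
Pull out 2^3: since 23 ≡ 7 (mod 8), (2/23) = +1, so (2/23)^3 = +1.
Reached (1/23) = 1. Collecting the sign flips along the way, the symbol is -1.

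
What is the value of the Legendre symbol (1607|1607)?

First reduce: 1607 ≡ 0 (mod 1607).
Top reduces to 0: gcd > 1, so the symbol is 0.

0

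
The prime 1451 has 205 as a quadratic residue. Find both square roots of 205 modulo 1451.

Since 1451 ≡ 3 (mod 4), a square root of 205 is 205^((1451+1)/4) = 205^363 mod 1451.
Repeated squaring: 205^2≡1397, 205^4≡14, 205^8≡196, 205^16≡690, 205^32≡172, 205^64≡564, 205^128≡327, 205^256≡1006 (mod 1451).
205^363 = 205^(256+64+32+8+2+1) ≡ 1222 (mod 1451).
Check: 1222² = 1493284 ≡ 205 (mod 1451). The two roots are 229 and 1222.

229, 1222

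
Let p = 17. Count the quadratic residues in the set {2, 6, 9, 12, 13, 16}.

4

(2/17) = +1 → QR.
(6/17) = -1 → non-residue.
(9/17) = +1 → QR.
(12/17) = -1 → non-residue.
(13/17) = +1 → QR.
(16/17) = +1 → QR.
Total quadratic residues among the 6: 4.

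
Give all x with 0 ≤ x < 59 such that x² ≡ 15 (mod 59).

29, 30

Since 59 ≡ 3 (mod 4), a square root of 15 is 15^((59+1)/4) = 15^15 mod 59.
Repeated squaring: 15^2≡48, 15^4≡3, 15^8≡9 (mod 59).
15^15 = 15^(8+4+2+1) ≡ 29 (mod 59).
Check: 29² = 841 ≡ 15 (mod 59). The two roots are 29 and 30.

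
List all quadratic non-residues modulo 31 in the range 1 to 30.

Square k = 1,…,15 (k and 31−k give the same square):
1²=1, 2²=4, 3²=9, 4²=16, 5²=25, 6²≡5, 7²≡18, 8²≡2, 9²≡19, 10²≡7, 11²≡28, 12²≡20, 13²≡14, 14²≡10, 15²≡8 (mod 31).
The residues are {1, 2, 4, 5, 7, 8, 9, 10, 14, 16, 18, 19, 20, 25, 28}; the non-residues are the remaining 15 nonzero classes.

3,6,11,12,13,15,17,21,22,23,24,26,27,29,30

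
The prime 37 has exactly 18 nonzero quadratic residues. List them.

Square k = 1,…,18 (k and 37−k give the same square):
1²=1, 2²=4, 3²=9, 4²=16, 5²=25, 6²=36, 7²≡12, 8²≡27, 9²≡7, 10²≡26, 11²≡10, 12²≡33, 13²≡21, 14²≡11, 15²≡3, 16²≡34, 17²≡30, 18²≡28 (mod 37).
So the quadratic residues mod 37 are {1, 3, 4, 7, 9, 10, 11, 12, 16, 21, 25, 26, 27, 28, 30, 33, 34, 36}.

1, 3, 4, 7, 9, 10, 11, 12, 16, 21, 25, 26, 27, 28, 30, 33, 34, 36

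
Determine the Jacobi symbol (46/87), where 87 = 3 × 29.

Pull out 2: since 87 ≡ 7 (mod 8), (2/87) = +1.
Reciprocity: 23 ≡ 3 and 87 ≡ 3 (mod 4), so (23/87) = −(87/23).
Reduce top mod 23: now compute (18/23).
Pull out 2: since 23 ≡ 7 (mod 8), (2/23) = +1.
Reciprocity: 9 ≡ 1 and 23 ≡ 3 (mod 4), so (9/23) = +(23/9).
Reduce top mod 9: now compute (5/9).
Reciprocity: 5 ≡ 1 and 9 ≡ 1 (mod 4), so (5/9) = +(9/5).
Reduce top mod 5: now compute (4/5).
Pull out 2^2: since 5 ≡ 5 (mod 8), (2/5) = -1, so (2/5)^2 = +1.
Reached (1/5) = 1. Collecting the sign flips along the way, the symbol is -1.

-1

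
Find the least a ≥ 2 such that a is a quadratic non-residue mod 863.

5

(2/863) = +1, so 2 is a residue.
(3/863) = +1, so 3 is a residue.
(4/863) = +1, so 4 is a residue.
(5/863) = −1, so 5 is the smallest positive non-residue mod 863.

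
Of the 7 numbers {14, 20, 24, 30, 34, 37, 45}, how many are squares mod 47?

4

(14/47) = +1 → QR.
(20/47) = -1 → non-residue.
(24/47) = +1 → QR.
(30/47) = -1 → non-residue.
(34/47) = +1 → QR.
(37/47) = +1 → QR.
(45/47) = -1 → non-residue.
Total quadratic residues among the 7: 4.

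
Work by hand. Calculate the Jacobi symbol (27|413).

-1

Reciprocity: 27 ≡ 3 and 413 ≡ 1 (mod 4), so (27/413) = +(413/27).
Reduce top mod 27: now compute (8/27).
Pull out 2^3: since 27 ≡ 3 (mod 8), (2/27) = -1, so (2/27)^3 = -1.
Reached (1/27) = 1. Collecting the sign flips along the way, the symbol is -1.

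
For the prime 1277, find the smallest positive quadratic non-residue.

(2/1277) = −1, so 2 is the smallest positive non-residue mod 1277.

2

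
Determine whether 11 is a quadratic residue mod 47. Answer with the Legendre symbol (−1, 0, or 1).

Euler's criterion: (11/47) ≡ 11^23 (mod 47).
11^2 ≡ 27 (mod 47)
11^4 ≡ 24 (mod 47)
11^8 ≡ 12 (mod 47)
11^16 ≡ 3 (mod 47)
11^23 = 11^(16+4+2+1) ≡ 46 (mod 47).
Result is 46 ≡ −1, so (11/47) = −1.

-1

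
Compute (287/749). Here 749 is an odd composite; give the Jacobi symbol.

Reciprocity: 287 ≡ 3 and 749 ≡ 1 (mod 4), so (287/749) = +(749/287).
Reduce top mod 287: now compute (175/287).
Reciprocity: 175 ≡ 3 and 287 ≡ 3 (mod 4), so (175/287) = −(287/175).
Reduce top mod 175: now compute (112/175).
Pull out 2^4: since 175 ≡ 7 (mod 8), (2/175) = +1, so (2/175)^4 = +1.
Reciprocity: 7 ≡ 3 and 175 ≡ 3 (mod 4), so (7/175) = −(175/7).
Reduce top mod 7: now compute (0/7).
Top reduces to 0: gcd > 1, so the symbol is 0.

0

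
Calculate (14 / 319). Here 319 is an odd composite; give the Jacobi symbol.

Pull out 2: since 319 ≡ 7 (mod 8), (2/319) = +1.
Reciprocity: 7 ≡ 3 and 319 ≡ 3 (mod 4), so (7/319) = −(319/7).
Reduce top mod 7: now compute (4/7).
Pull out 2^2: since 7 ≡ 7 (mod 8), (2/7) = +1, so (2/7)^2 = +1.
Reached (1/7) = 1. Collecting the sign flips along the way, the symbol is -1.

-1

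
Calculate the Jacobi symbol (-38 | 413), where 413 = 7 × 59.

First reduce: -38 ≡ 375 (mod 413).
Reciprocity: 375 ≡ 3 and 413 ≡ 1 (mod 4), so (375/413) = +(413/375).
Reduce top mod 375: now compute (38/375).
Pull out 2: since 375 ≡ 7 (mod 8), (2/375) = +1.
Reciprocity: 19 ≡ 3 and 375 ≡ 3 (mod 4), so (19/375) = −(375/19).
Reduce top mod 19: now compute (14/19).
Pull out 2: since 19 ≡ 3 (mod 8), (2/19) = -1.
Reciprocity: 7 ≡ 3 and 19 ≡ 3 (mod 4), so (7/19) = −(19/7).
Reduce top mod 7: now compute (5/7).
Reciprocity: 5 ≡ 1 and 7 ≡ 3 (mod 4), so (5/7) = +(7/5).
Reduce top mod 5: now compute (2/5).
Pull out 2: since 5 ≡ 5 (mod 8), (2/5) = -1.
Reached (1/5) = 1. Collecting the sign flips along the way, the symbol is +1.

1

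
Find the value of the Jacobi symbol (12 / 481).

Pull out 2^2: since 481 ≡ 1 (mod 8), (2/481) = +1, so (2/481)^2 = +1.
Reciprocity: 3 ≡ 3 and 481 ≡ 1 (mod 4), so (3/481) = +(481/3).
Reduce top mod 3: now compute (1/3).
Reached (1/3) = 1. Collecting the sign flips along the way, the symbol is +1.

1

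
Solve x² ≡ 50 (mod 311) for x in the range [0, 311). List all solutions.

Since 311 ≡ 3 (mod 4), a square root of 50 is 50^((311+1)/4) = 50^78 mod 311.
Repeated squaring: 50^2≡12, 50^4≡144, 50^8≡210, 50^16≡249, 50^32≡112, 50^64≡104 (mod 311).
50^78 = 50^(64+8+4+2) ≡ 292 (mod 311).
Check: 292² = 85264 ≡ 50 (mod 311). The two roots are 19 and 292.

19, 292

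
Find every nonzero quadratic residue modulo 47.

1 2 3 4 6 7 8 9 12 14 16 17 18 21 24 25 27 28 32 34 36 37 42

Square k = 1,…,23 (k and 47−k give the same square):
1²=1, 2²=4, 3²=9, 4²=16, 5²=25, 6²=36, 7²≡2, 8²≡17, 9²≡34, 10²≡6, 11²≡27, 12²≡3, 13²≡28, 14²≡8, 15²≡37, 16²≡21, 17²≡7, 18²≡42, 19²≡32, 20²≡24, 21²≡18, 22²≡14, 23²≡12 (mod 47).
So the quadratic residues mod 47 are {1, 2, 3, 4, 6, 7, 8, 9, 12, 14, 16, 17, 18, 21, 24, 25, 27, 28, 32, 34, 36, 37, 42}.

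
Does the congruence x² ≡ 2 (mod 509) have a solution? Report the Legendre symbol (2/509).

-1

Pull out 2: since 509 ≡ 5 (mod 8), (2/509) = -1.
Reached (1/509) = 1. Collecting the sign flips along the way, the symbol is -1.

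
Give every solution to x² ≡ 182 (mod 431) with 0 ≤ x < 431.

127, 304

Since 431 ≡ 3 (mod 4), a square root of 182 is 182^((431+1)/4) = 182^108 mod 431.
Repeated squaring: 182^2≡368, 182^4≡90, 182^8≡342, 182^16≡163, 182^32≡278, 182^64≡135 (mod 431).
182^108 = 182^(64+32+8+4) ≡ 304 (mod 431).
Check: 304² = 92416 ≡ 182 (mod 431). The two roots are 127 and 304.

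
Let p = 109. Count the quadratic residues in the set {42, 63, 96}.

(42/109) = -1 → non-residue.
(63/109) = +1 → QR.
(96/109) = -1 → non-residue.
Total quadratic residues among the 3: 1.

1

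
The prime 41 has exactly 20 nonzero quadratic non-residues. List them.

Square k = 1,…,20 (k and 41−k give the same square):
1²=1, 2²=4, 3²=9, 4²=16, 5²=25, 6²=36, 7²≡8, 8²≡23, 9²≡40, 10²≡18, 11²≡39, 12²≡21, 13²≡5, 14²≡32, 15²≡20, 16²≡10, 17²≡2, 18²≡37, 19²≡33, 20²≡31 (mod 41).
The residues are {1, 2, 4, 5, 8, 9, 10, 16, 18, 20, 21, 23, 25, 31, 32, 33, 36, 37, 39, 40}; the non-residues are the remaining 20 nonzero classes.

3,6,7,11,12,13,14,15,17,19,22,24,26,27,28,29,30,34,35,38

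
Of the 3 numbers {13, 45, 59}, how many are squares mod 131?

(13/131) = +1 → QR.
(45/131) = +1 → QR.
(59/131) = +1 → QR.
Total quadratic residues among the 3: 3.

3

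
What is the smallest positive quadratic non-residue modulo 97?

(2/97) = +1, so 2 is a residue.
(3/97) = +1, so 3 is a residue.
(4/97) = +1, so 4 is a residue.
(5/97) = −1, so 5 is the smallest positive non-residue mod 97.

5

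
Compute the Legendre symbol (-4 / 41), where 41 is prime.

1

First reduce: -4 ≡ 37 (mod 41).
Reciprocity: 37 ≡ 1 and 41 ≡ 1 (mod 4), so (37/41) = +(41/37).
Reduce top mod 37: now compute (4/37).
Pull out 2^2: since 37 ≡ 5 (mod 8), (2/37) = -1, so (2/37)^2 = +1.
Reached (1/37) = 1. Collecting the sign flips along the way, the symbol is +1.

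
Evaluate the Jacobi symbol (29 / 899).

Reciprocity: 29 ≡ 1 and 899 ≡ 3 (mod 4), so (29/899) = +(899/29).
Reduce top mod 29: now compute (0/29).
Top reduces to 0: gcd > 1, so the symbol is 0.

0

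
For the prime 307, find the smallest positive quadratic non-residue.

2

(2/307) = −1, so 2 is the smallest positive non-residue mod 307.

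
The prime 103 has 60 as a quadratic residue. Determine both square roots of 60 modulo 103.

Since 103 ≡ 3 (mod 4), a square root of 60 is 60^((103+1)/4) = 60^26 mod 103.
Repeated squaring: 60^2≡98, 60^4≡25, 60^8≡7, 60^16≡49 (mod 103).
60^26 = 60^(16+8+2) ≡ 36 (mod 103).
Check: 36² = 1296 ≡ 60 (mod 103). The two roots are 36 and 67.

36, 67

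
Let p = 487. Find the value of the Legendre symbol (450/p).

Pull out 2: since 487 ≡ 7 (mod 8), (2/487) = +1.
Reciprocity: 225 ≡ 1 and 487 ≡ 3 (mod 4), so (225/487) = +(487/225).
Reduce top mod 225: now compute (37/225).
Reciprocity: 37 ≡ 1 and 225 ≡ 1 (mod 4), so (37/225) = +(225/37).
Reduce top mod 37: now compute (3/37).
Reciprocity: 3 ≡ 3 and 37 ≡ 1 (mod 4), so (3/37) = +(37/3).
Reduce top mod 3: now compute (1/3).
Reached (1/3) = 1. Collecting the sign flips along the way, the symbol is +1.

1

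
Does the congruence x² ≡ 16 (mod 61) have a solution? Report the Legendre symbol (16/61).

Euler's criterion: (16/61) ≡ 16^30 (mod 61).
16^2 ≡ 12 (mod 61)
16^4 ≡ 22 (mod 61)
16^8 ≡ 57 (mod 61)
16^16 ≡ 16 (mod 61)
16^30 = 16^(16+8+4+2) ≡ 1 (mod 61).
Result is 1, so (16/61) = 1.

1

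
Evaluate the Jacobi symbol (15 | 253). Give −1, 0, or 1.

-1

Reciprocity: 15 ≡ 3 and 253 ≡ 1 (mod 4), so (15/253) = +(253/15).
Reduce top mod 15: now compute (13/15).
Reciprocity: 13 ≡ 1 and 15 ≡ 3 (mod 4), so (13/15) = +(15/13).
Reduce top mod 13: now compute (2/13).
Pull out 2: since 13 ≡ 5 (mod 8), (2/13) = -1.
Reached (1/13) = 1. Collecting the sign flips along the way, the symbol is -1.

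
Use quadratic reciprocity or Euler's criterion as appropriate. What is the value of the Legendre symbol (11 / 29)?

Reciprocity: 11 ≡ 3 and 29 ≡ 1 (mod 4), so (11/29) = +(29/11).
Reduce top mod 11: now compute (7/11).
Reciprocity: 7 ≡ 3 and 11 ≡ 3 (mod 4), so (7/11) = −(11/7).
Reduce top mod 7: now compute (4/7).
Pull out 2^2: since 7 ≡ 7 (mod 8), (2/7) = +1, so (2/7)^2 = +1.
Reached (1/7) = 1. Collecting the sign flips along the way, the symbol is -1.

-1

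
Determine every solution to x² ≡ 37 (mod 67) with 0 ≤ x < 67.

Since 67 ≡ 3 (mod 4), a square root of 37 is 37^((67+1)/4) = 37^17 mod 67.
Repeated squaring: 37^2≡29, 37^4≡37, 37^8≡29, 37^16≡37 (mod 67).
37^17 = 37^(16+1) ≡ 29 (mod 67).
Check: 29² = 841 ≡ 37 (mod 67). The two roots are 29 and 38.

29, 38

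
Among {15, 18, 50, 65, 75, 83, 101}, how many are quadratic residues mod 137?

5

(15/137) = +1 → QR.
(18/137) = +1 → QR.
(50/137) = +1 → QR.
(65/137) = +1 → QR.
(75/137) = -1 → non-residue.
(83/137) = -1 → non-residue.
(101/137) = +1 → QR.
Total quadratic residues among the 7: 5.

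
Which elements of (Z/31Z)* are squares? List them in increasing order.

1, 2, 4, 5, 7, 8, 9, 10, 14, 16, 18, 19, 20, 25, 28

Square k = 1,…,15 (k and 31−k give the same square):
1²=1, 2²=4, 3²=9, 4²=16, 5²=25, 6²≡5, 7²≡18, 8²≡2, 9²≡19, 10²≡7, 11²≡28, 12²≡20, 13²≡14, 14²≡10, 15²≡8 (mod 31).
So the quadratic residues mod 31 are {1, 2, 4, 5, 7, 8, 9, 10, 14, 16, 18, 19, 20, 25, 28}.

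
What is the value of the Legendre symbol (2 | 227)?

-1

Euler's criterion: (2/227) ≡ 2^113 (mod 227).
2^2 ≡ 4 (mod 227)
2^4 ≡ 16 (mod 227)
2^8 ≡ 29 (mod 227)
2^16 ≡ 160 (mod 227)
2^32 ≡ 176 (mod 227)
2^64 ≡ 104 (mod 227)
2^113 = 2^(64+32+16+1) ≡ 226 (mod 227).
Result is 226 ≡ −1, so (2/227) = −1.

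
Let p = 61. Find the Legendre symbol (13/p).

1

Euler's criterion: (13/61) ≡ 13^30 (mod 61).
13^2 ≡ 47 (mod 61)
13^4 ≡ 13 (mod 61)
13^8 ≡ 47 (mod 61)
13^16 ≡ 13 (mod 61)
13^30 = 13^(16+8+4+2) ≡ 1 (mod 61).
Result is 1, so (13/61) = 1.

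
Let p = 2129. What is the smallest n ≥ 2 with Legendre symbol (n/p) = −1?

(2/2129) = +1, so 2 is a residue.
(3/2129) = −1, so 3 is the smallest positive non-residue mod 2129.

3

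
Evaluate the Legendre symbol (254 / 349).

Euler's criterion: (254/349) ≡ 254^174 (mod 349).
254^2 ≡ 300 (mod 349)
254^4 ≡ 307 (mod 349)
254^8 ≡ 19 (mod 349)
254^16 ≡ 12 (mod 349)
254^32 ≡ 144 (mod 349)
254^64 ≡ 145 (mod 349)
254^128 ≡ 85 (mod 349)
254^174 = 254^(128+32+8+4+2) ≡ 1 (mod 349).
Result is 1, so (254/349) = 1.

1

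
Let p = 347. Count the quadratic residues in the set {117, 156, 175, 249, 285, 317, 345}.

5

(117/347) = +1 → QR.
(156/347) = +1 → QR.
(175/347) = -1 → non-residue.
(249/347) = +1 → QR.
(285/347) = +1 → QR.
(317/347) = -1 → non-residue.
(345/347) = +1 → QR.
Total quadratic residues among the 7: 5.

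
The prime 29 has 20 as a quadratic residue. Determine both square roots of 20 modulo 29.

29 ≡ 1 (mod 4), so we find a root by search.
Trying successive values, 7² = 49 ≡ 20 (mod 29). The other root is 29 − 7 = 22.

7, 22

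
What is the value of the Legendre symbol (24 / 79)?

-1

Euler's criterion: (24/79) ≡ 24^39 (mod 79).
24^2 ≡ 23 (mod 79)
24^4 ≡ 55 (mod 79)
24^8 ≡ 23 (mod 79)
24^16 ≡ 55 (mod 79)
24^32 ≡ 23 (mod 79)
24^39 = 24^(32+4+2+1) ≡ 78 (mod 79).
Result is 78 ≡ −1, so (24/79) = −1.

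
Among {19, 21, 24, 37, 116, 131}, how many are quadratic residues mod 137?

(19/137) = +1 → QR.
(21/137) = -1 → non-residue.
(24/137) = -1 → non-residue.
(37/137) = +1 → QR.
(116/137) = -1 → non-residue.
(131/137) = -1 → non-residue.
Total quadratic residues among the 6: 2.

2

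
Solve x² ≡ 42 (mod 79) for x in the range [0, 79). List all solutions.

Since 79 ≡ 3 (mod 4), a square root of 42 is 42^((79+1)/4) = 42^20 mod 79.
Repeated squaring: 42^2≡26, 42^4≡44, 42^8≡40, 42^16≡20 (mod 79).
42^20 = 42^(16+4) ≡ 11 (mod 79).
Check: 11² = 121 ≡ 42 (mod 79). The two roots are 11 and 68.

11, 68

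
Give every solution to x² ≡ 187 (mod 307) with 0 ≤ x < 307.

Since 307 ≡ 3 (mod 4), a square root of 187 is 187^((307+1)/4) = 187^77 mod 307.
Repeated squaring: 187^2≡278, 187^4≡227, 187^8≡260, 187^16≡60, 187^32≡223, 187^64≡302 (mod 307).
187^77 = 187^(64+8+4+1) ≡ 164 (mod 307).
Check: 164² = 26896 ≡ 187 (mod 307). The two roots are 143 and 164.

143, 164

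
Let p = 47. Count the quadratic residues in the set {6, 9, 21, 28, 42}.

(6/47) = +1 → QR.
(9/47) = +1 → QR.
(21/47) = +1 → QR.
(28/47) = +1 → QR.
(42/47) = +1 → QR.
Total quadratic residues among the 5: 5.

5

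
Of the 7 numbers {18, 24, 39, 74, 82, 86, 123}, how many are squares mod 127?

3

(18/127) = +1 → QR.
(24/127) = -1 → non-residue.
(39/127) = -1 → non-residue.
(74/127) = +1 → QR.
(82/127) = +1 → QR.
(86/127) = -1 → non-residue.
(123/127) = -1 → non-residue.
Total quadratic residues among the 7: 3.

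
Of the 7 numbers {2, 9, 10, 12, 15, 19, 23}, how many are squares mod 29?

2

(2/29) = -1 → non-residue.
(9/29) = +1 → QR.
(10/29) = -1 → non-residue.
(12/29) = -1 → non-residue.
(15/29) = -1 → non-residue.
(19/29) = -1 → non-residue.
(23/29) = +1 → QR.
Total quadratic residues among the 7: 2.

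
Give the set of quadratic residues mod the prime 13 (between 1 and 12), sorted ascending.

Square k = 1,…,6 (k and 13−k give the same square):
1²=1, 2²=4, 3²=9, 4²≡3, 5²≡12, 6²≡10 (mod 13).
So the quadratic residues mod 13 are {1, 3, 4, 9, 10, 12}.

1,3,4,9,10,12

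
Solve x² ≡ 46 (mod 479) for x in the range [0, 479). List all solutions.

Since 479 ≡ 3 (mod 4), a square root of 46 is 46^((479+1)/4) = 46^120 mod 479.
Repeated squaring: 46^2≡200, 46^4≡243, 46^8≡132, 46^16≡180, 46^32≡307, 46^64≡365 (mod 479).
46^120 = 46^(64+32+16+8) ≡ 142 (mod 479).
Check: 142² = 20164 ≡ 46 (mod 479). The two roots are 142 and 337.

142, 337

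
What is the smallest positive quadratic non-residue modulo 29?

2

(2/29) = −1, so 2 is the smallest positive non-residue mod 29.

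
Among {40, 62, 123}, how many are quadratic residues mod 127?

1

(40/127) = -1 → non-residue.
(62/127) = +1 → QR.
(123/127) = -1 → non-residue.
Total quadratic residues among the 3: 1.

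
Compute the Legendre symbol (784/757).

First reduce: 784 ≡ 27 (mod 757).
Reciprocity: 27 ≡ 3 and 757 ≡ 1 (mod 4), so (27/757) = +(757/27).
Reduce top mod 27: now compute (1/27).
Reached (1/27) = 1. Collecting the sign flips along the way, the symbol is +1.

1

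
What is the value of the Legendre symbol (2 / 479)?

Pull out 2: since 479 ≡ 7 (mod 8), (2/479) = +1.
Reached (1/479) = 1. Collecting the sign flips along the way, the symbol is +1.

1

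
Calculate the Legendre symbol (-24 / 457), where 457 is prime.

First reduce: -24 ≡ 433 (mod 457).
Reciprocity: 433 ≡ 1 and 457 ≡ 1 (mod 4), so (433/457) = +(457/433).
Reduce top mod 433: now compute (24/433).
Pull out 2^3: since 433 ≡ 1 (mod 8), (2/433) = +1, so (2/433)^3 = +1.
Reciprocity: 3 ≡ 3 and 433 ≡ 1 (mod 4), so (3/433) = +(433/3).
Reduce top mod 3: now compute (1/3).
Reached (1/3) = 1. Collecting the sign flips along the way, the symbol is +1.

1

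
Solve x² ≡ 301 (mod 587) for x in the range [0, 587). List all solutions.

202, 385

Since 587 ≡ 3 (mod 4), a square root of 301 is 301^((587+1)/4) = 301^147 mod 587.
Repeated squaring: 301^2≡203, 301^4≡119, 301^8≡73, 301^16≡46, 301^32≡355, 301^64≡407, 301^128≡115 (mod 587).
301^147 = 301^(128+16+2+1) ≡ 385 (mod 587).
Check: 385² = 148225 ≡ 301 (mod 587). The two roots are 202 and 385.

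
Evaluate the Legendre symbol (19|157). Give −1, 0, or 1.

Euler's criterion: (19/157) ≡ 19^78 (mod 157).
19^2 ≡ 47 (mod 157)
19^4 ≡ 11 (mod 157)
19^8 ≡ 121 (mod 157)
19^16 ≡ 40 (mod 157)
19^32 ≡ 30 (mod 157)
19^64 ≡ 115 (mod 157)
19^78 = 19^(64+8+4+2) ≡ 1 (mod 157).
Result is 1, so (19/157) = 1.

1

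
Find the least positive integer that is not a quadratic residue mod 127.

3

(2/127) = +1, so 2 is a residue.
(3/127) = −1, so 3 is the smallest positive non-residue mod 127.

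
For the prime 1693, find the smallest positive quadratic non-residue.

(2/1693) = −1, so 2 is the smallest positive non-residue mod 1693.

2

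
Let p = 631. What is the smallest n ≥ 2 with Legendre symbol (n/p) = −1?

(2/631) = +1, so 2 is a residue.
(3/631) = −1, so 3 is the smallest positive non-residue mod 631.

3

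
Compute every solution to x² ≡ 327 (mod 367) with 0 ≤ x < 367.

138, 229

Since 367 ≡ 3 (mod 4), a square root of 327 is 327^((367+1)/4) = 327^92 mod 367.
Repeated squaring: 327^2≡132, 327^4≡175, 327^8≡164, 327^16≡105, 327^32≡15, 327^64≡225 (mod 367).
327^92 = 327^(64+16+8+4) ≡ 229 (mod 367).
Check: 229² = 52441 ≡ 327 (mod 367). The two roots are 138 and 229.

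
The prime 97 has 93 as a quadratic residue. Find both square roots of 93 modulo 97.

44, 53

97 ≡ 1 (mod 4), so we find a root by search.
Trying successive values, 44² = 1936 ≡ 93 (mod 97). The other root is 97 − 44 = 53.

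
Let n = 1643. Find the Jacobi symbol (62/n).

0

Pull out 2: since 1643 ≡ 3 (mod 8), (2/1643) = -1.
Reciprocity: 31 ≡ 3 and 1643 ≡ 3 (mod 4), so (31/1643) = −(1643/31).
Reduce top mod 31: now compute (0/31).
Top reduces to 0: gcd > 1, so the symbol is 0.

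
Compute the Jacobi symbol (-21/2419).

First reduce: -21 ≡ 2398 (mod 2419).
Pull out 2: since 2419 ≡ 3 (mod 8), (2/2419) = -1.
Reciprocity: 1199 ≡ 3 and 2419 ≡ 3 (mod 4), so (1199/2419) = −(2419/1199).
Reduce top mod 1199: now compute (21/1199).
Reciprocity: 21 ≡ 1 and 1199 ≡ 3 (mod 4), so (21/1199) = +(1199/21).
Reduce top mod 21: now compute (2/21).
Pull out 2: since 21 ≡ 5 (mod 8), (2/21) = -1.
Reached (1/21) = 1. Collecting the sign flips along the way, the symbol is -1.

-1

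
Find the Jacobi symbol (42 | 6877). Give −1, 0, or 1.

Pull out 2: since 6877 ≡ 5 (mod 8), (2/6877) = -1.
Reciprocity: 21 ≡ 1 and 6877 ≡ 1 (mod 4), so (21/6877) = +(6877/21).
Reduce top mod 21: now compute (10/21).
Pull out 2: since 21 ≡ 5 (mod 8), (2/21) = -1.
Reciprocity: 5 ≡ 1 and 21 ≡ 1 (mod 4), so (5/21) = +(21/5).
Reduce top mod 5: now compute (1/5).
Reached (1/5) = 1. Collecting the sign flips along the way, the symbol is +1.

1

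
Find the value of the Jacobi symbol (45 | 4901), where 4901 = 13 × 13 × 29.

1

Reciprocity: 45 ≡ 1 and 4901 ≡ 1 (mod 4), so (45/4901) = +(4901/45).
Reduce top mod 45: now compute (41/45).
Reciprocity: 41 ≡ 1 and 45 ≡ 1 (mod 4), so (41/45) = +(45/41).
Reduce top mod 41: now compute (4/41).
Pull out 2^2: since 41 ≡ 1 (mod 8), (2/41) = +1, so (2/41)^2 = +1.
Reached (1/41) = 1. Collecting the sign flips along the way, the symbol is +1.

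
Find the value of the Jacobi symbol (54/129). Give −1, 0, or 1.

0

Pull out 2: since 129 ≡ 1 (mod 8), (2/129) = +1.
Reciprocity: 27 ≡ 3 and 129 ≡ 1 (mod 4), so (27/129) = +(129/27).
Reduce top mod 27: now compute (21/27).
Reciprocity: 21 ≡ 1 and 27 ≡ 3 (mod 4), so (21/27) = +(27/21).
Reduce top mod 21: now compute (6/21).
Pull out 2: since 21 ≡ 5 (mod 8), (2/21) = -1.
Reciprocity: 3 ≡ 3 and 21 ≡ 1 (mod 4), so (3/21) = +(21/3).
Reduce top mod 3: now compute (0/3).
Top reduces to 0: gcd > 1, so the symbol is 0.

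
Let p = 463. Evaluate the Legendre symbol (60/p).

1

Euler's criterion: (60/463) ≡ 60^231 (mod 463).
60^2 ≡ 359 (mod 463)
60^4 ≡ 167 (mod 463)
60^8 ≡ 109 (mod 463)
60^16 ≡ 306 (mod 463)
60^32 ≡ 110 (mod 463)
60^64 ≡ 62 (mod 463)
60^128 ≡ 140 (mod 463)
60^231 = 60^(128+64+32+4+2+1) ≡ 1 (mod 463).
Result is 1, so (60/463) = 1.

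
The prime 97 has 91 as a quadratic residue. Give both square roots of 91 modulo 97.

24, 73

97 ≡ 1 (mod 4), so we find a root by search.
Trying successive values, 24² = 576 ≡ 91 (mod 97). The other root is 97 − 24 = 73.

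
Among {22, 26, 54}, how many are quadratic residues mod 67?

3

(22/67) = +1 → QR.
(26/67) = +1 → QR.
(54/67) = +1 → QR.
Total quadratic residues among the 3: 3.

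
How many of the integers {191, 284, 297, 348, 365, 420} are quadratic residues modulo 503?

1

(191/503) = -1 → non-residue.
(284/503) = -1 → non-residue.
(297/503) = +1 → QR.
(348/503) = -1 → non-residue.
(365/503) = -1 → non-residue.
(420/503) = -1 → non-residue.
Total quadratic residues among the 6: 1.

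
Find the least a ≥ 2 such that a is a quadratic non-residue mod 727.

3

(2/727) = +1, so 2 is a residue.
(3/727) = −1, so 3 is the smallest positive non-residue mod 727.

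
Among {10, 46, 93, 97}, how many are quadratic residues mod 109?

(10/109) = -1 → non-residue.
(46/109) = +1 → QR.
(93/109) = +1 → QR.
(97/109) = +1 → QR.
Total quadratic residues among the 4: 3.

3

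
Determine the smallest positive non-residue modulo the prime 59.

2

(2/59) = −1, so 2 is the smallest positive non-residue mod 59.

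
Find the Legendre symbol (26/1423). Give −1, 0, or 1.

Pull out 2: since 1423 ≡ 7 (mod 8), (2/1423) = +1.
Reciprocity: 13 ≡ 1 and 1423 ≡ 3 (mod 4), so (13/1423) = +(1423/13).
Reduce top mod 13: now compute (6/13).
Pull out 2: since 13 ≡ 5 (mod 8), (2/13) = -1.
Reciprocity: 3 ≡ 3 and 13 ≡ 1 (mod 4), so (3/13) = +(13/3).
Reduce top mod 3: now compute (1/3).
Reached (1/3) = 1. Collecting the sign flips along the way, the symbol is -1.

-1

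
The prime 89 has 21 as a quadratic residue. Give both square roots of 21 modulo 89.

33, 56

89 ≡ 1 (mod 4), so we find a root by search.
Trying successive values, 33² = 1089 ≡ 21 (mod 89). The other root is 89 − 33 = 56.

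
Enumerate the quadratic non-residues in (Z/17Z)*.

3 5 6 7 10 11 12 14

Square k = 1,…,8 (k and 17−k give the same square):
1²=1, 2²=4, 3²=9, 4²=16, 5²≡8, 6²≡2, 7²≡15, 8²≡13 (mod 17).
The residues are {1, 2, 4, 8, 9, 13, 15, 16}; the non-residues are the remaining 8 nonzero classes.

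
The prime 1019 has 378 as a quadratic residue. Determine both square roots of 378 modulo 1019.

Since 1019 ≡ 3 (mod 4), a square root of 378 is 378^((1019+1)/4) = 378^255 mod 1019.
Repeated squaring: 378^2≡224, 378^4≡245, 378^8≡923, 378^16≡45, 378^32≡1006, 378^64≡169, 378^128≡29 (mod 1019).
378^255 = 378^(128+64+32+16+8+4+2+1) ≡ 846 (mod 1019).
Check: 846² = 715716 ≡ 378 (mod 1019). The two roots are 173 and 846.

173, 846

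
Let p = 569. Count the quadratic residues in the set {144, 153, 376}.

(144/569) = +1 → QR.
(153/569) = +1 → QR.
(376/569) = -1 → non-residue.
Total quadratic residues among the 3: 2.

2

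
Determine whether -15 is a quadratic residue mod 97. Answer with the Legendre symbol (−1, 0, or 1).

First reduce: -15 ≡ 82 (mod 97).
Pull out 2: since 97 ≡ 1 (mod 8), (2/97) = +1.
Reciprocity: 41 ≡ 1 and 97 ≡ 1 (mod 4), so (41/97) = +(97/41).
Reduce top mod 41: now compute (15/41).
Reciprocity: 15 ≡ 3 and 41 ≡ 1 (mod 4), so (15/41) = +(41/15).
Reduce top mod 15: now compute (11/15).
Reciprocity: 11 ≡ 3 and 15 ≡ 3 (mod 4), so (11/15) = −(15/11).
Reduce top mod 11: now compute (4/11).
Pull out 2^2: since 11 ≡ 3 (mod 8), (2/11) = -1, so (2/11)^2 = +1.
Reached (1/11) = 1. Collecting the sign flips along the way, the symbol is -1.

-1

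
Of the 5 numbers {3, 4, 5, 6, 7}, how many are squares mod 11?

(3/11) = +1 → QR.
(4/11) = +1 → QR.
(5/11) = +1 → QR.
(6/11) = -1 → non-residue.
(7/11) = -1 → non-residue.
Total quadratic residues among the 5: 3.

3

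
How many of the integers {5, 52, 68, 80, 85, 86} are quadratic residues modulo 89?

4

(5/89) = +1 → QR.
(52/89) = -1 → non-residue.
(68/89) = +1 → QR.
(80/89) = +1 → QR.
(85/89) = +1 → QR.
(86/89) = -1 → non-residue.
Total quadratic residues among the 6: 4.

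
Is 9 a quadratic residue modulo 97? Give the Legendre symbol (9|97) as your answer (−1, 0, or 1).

Reciprocity: 9 ≡ 1 and 97 ≡ 1 (mod 4), so (9/97) = +(97/9).
Reduce top mod 9: now compute (7/9).
Reciprocity: 7 ≡ 3 and 9 ≡ 1 (mod 4), so (7/9) = +(9/7).
Reduce top mod 7: now compute (2/7).
Pull out 2: since 7 ≡ 7 (mod 8), (2/7) = +1.
Reached (1/7) = 1. Collecting the sign flips along the way, the symbol is +1.

1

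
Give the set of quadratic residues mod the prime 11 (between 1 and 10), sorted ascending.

1 3 4 5 9

Square k = 1,…,5 (k and 11−k give the same square):
1²=1, 2²=4, 3²=9, 4²≡5, 5²≡3 (mod 11).
So the quadratic residues mod 11 are {1, 3, 4, 5, 9}.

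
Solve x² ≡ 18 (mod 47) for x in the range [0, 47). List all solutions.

Since 47 ≡ 3 (mod 4), a square root of 18 is 18^((47+1)/4) = 18^12 mod 47.
Repeated squaring: 18^2≡42, 18^4≡25, 18^8≡14 (mod 47).
18^12 = 18^(8+4) ≡ 21 (mod 47).
Check: 21² = 441 ≡ 18 (mod 47). The two roots are 21 and 26.

21, 26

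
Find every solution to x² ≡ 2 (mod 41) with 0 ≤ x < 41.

41 ≡ 1 (mod 4), so we find a root by search.
Trying successive values, 17² = 289 ≡ 2 (mod 41). The other root is 41 − 17 = 24.

17, 24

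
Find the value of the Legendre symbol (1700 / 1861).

Pull out 2^2: since 1861 ≡ 5 (mod 8), (2/1861) = -1, so (2/1861)^2 = +1.
Reciprocity: 425 ≡ 1 and 1861 ≡ 1 (mod 4), so (425/1861) = +(1861/425).
Reduce top mod 425: now compute (161/425).
Reciprocity: 161 ≡ 1 and 425 ≡ 1 (mod 4), so (161/425) = +(425/161).
Reduce top mod 161: now compute (103/161).
Reciprocity: 103 ≡ 3 and 161 ≡ 1 (mod 4), so (103/161) = +(161/103).
Reduce top mod 103: now compute (58/103).
Pull out 2: since 103 ≡ 7 (mod 8), (2/103) = +1.
Reciprocity: 29 ≡ 1 and 103 ≡ 3 (mod 4), so (29/103) = +(103/29).
Reduce top mod 29: now compute (16/29).
Pull out 2^4: since 29 ≡ 5 (mod 8), (2/29) = -1, so (2/29)^4 = +1.
Reached (1/29) = 1. Collecting the sign flips along the way, the symbol is +1.

1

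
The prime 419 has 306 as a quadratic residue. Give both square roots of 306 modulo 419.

Since 419 ≡ 3 (mod 4), a square root of 306 is 306^((419+1)/4) = 306^105 mod 419.
Repeated squaring: 306^2≡199, 306^4≡215, 306^8≡135, 306^16≡208, 306^32≡107, 306^64≡136 (mod 419).
306^105 = 306^(64+32+8+1) ≡ 49 (mod 419).
Check: 49² = 2401 ≡ 306 (mod 419). The two roots are 49 and 370.

49, 370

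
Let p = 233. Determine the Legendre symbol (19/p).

1

Reciprocity: 19 ≡ 3 and 233 ≡ 1 (mod 4), so (19/233) = +(233/19).
Reduce top mod 19: now compute (5/19).
Reciprocity: 5 ≡ 1 and 19 ≡ 3 (mod 4), so (5/19) = +(19/5).
Reduce top mod 5: now compute (4/5).
Pull out 2^2: since 5 ≡ 5 (mod 8), (2/5) = -1, so (2/5)^2 = +1.
Reached (1/5) = 1. Collecting the sign flips along the way, the symbol is +1.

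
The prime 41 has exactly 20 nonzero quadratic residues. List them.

1,2,4,5,8,9,10,16,18,20,21,23,25,31,32,33,36,37,39,40

Square k = 1,…,20 (k and 41−k give the same square):
1²=1, 2²=4, 3²=9, 4²=16, 5²=25, 6²=36, 7²≡8, 8²≡23, 9²≡40, 10²≡18, 11²≡39, 12²≡21, 13²≡5, 14²≡32, 15²≡20, 16²≡10, 17²≡2, 18²≡37, 19²≡33, 20²≡31 (mod 41).
So the quadratic residues mod 41 are {1, 2, 4, 5, 8, 9, 10, 16, 18, 20, 21, 23, 25, 31, 32, 33, 36, 37, 39, 40}.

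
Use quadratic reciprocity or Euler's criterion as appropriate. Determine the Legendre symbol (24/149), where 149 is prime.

1

Euler's criterion: (24/149) ≡ 24^74 (mod 149).
24^2 ≡ 129 (mod 149)
24^4 ≡ 102 (mod 149)
24^8 ≡ 123 (mod 149)
24^16 ≡ 80 (mod 149)
24^32 ≡ 142 (mod 149)
24^64 ≡ 49 (mod 149)
24^74 = 24^(64+8+2) ≡ 1 (mod 149).
Result is 1, so (24/149) = 1.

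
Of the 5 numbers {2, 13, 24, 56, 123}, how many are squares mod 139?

2

(2/139) = -1 → non-residue.
(13/139) = +1 → QR.
(24/139) = +1 → QR.
(56/139) = -1 → non-residue.
(123/139) = -1 → non-residue.
Total quadratic residues among the 5: 2.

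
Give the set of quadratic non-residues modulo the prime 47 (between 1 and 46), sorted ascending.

5,10,11,13,15,19,20,22,23,26,29,30,31,33,35,38,39,40,41,43,44,45,46

Square k = 1,…,23 (k and 47−k give the same square):
1²=1, 2²=4, 3²=9, 4²=16, 5²=25, 6²=36, 7²≡2, 8²≡17, 9²≡34, 10²≡6, 11²≡27, 12²≡3, 13²≡28, 14²≡8, 15²≡37, 16²≡21, 17²≡7, 18²≡42, 19²≡32, 20²≡24, 21²≡18, 22²≡14, 23²≡12 (mod 47).
The residues are {1, 2, 3, 4, 6, 7, 8, 9, 12, 14, 16, 17, 18, 21, 24, 25, 27, 28, 32, 34, 36, 37, 42}; the non-residues are the remaining 23 nonzero classes.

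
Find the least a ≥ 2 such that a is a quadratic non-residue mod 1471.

(2/1471) = +1, so 2 is a residue.
(3/1471) = −1, so 3 is the smallest positive non-residue mod 1471.

3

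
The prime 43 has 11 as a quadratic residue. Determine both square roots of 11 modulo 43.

Since 43 ≡ 3 (mod 4), a square root of 11 is 11^((43+1)/4) = 11^11 mod 43.
Repeated squaring: 11^2≡35, 11^4≡21, 11^8≡11 (mod 43).
11^11 = 11^(8+2+1) ≡ 21 (mod 43).
Check: 21² = 441 ≡ 11 (mod 43). The two roots are 21 and 22.

21, 22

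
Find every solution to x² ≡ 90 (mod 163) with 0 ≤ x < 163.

47, 116

Since 163 ≡ 3 (mod 4), a square root of 90 is 90^((163+1)/4) = 90^41 mod 163.
Repeated squaring: 90^2≡113, 90^4≡55, 90^8≡91, 90^16≡131, 90^32≡46 (mod 163).
90^41 = 90^(32+8+1) ≡ 47 (mod 163).
Check: 47² = 2209 ≡ 90 (mod 163). The two roots are 47 and 116.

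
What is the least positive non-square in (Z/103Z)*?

3

(2/103) = +1, so 2 is a residue.
(3/103) = −1, so 3 is the smallest positive non-residue mod 103.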